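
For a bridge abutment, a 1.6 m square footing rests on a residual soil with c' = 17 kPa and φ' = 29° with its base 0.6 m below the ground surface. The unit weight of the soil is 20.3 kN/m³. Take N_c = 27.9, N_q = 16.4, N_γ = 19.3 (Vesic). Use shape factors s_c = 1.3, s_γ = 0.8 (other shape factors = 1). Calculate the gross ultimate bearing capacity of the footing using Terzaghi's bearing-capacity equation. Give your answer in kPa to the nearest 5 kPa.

q_ult ≈ 1065 kPa

q = γ·D_f = 20.3 × 0.6 = 12.18 kPa.
c·N_c·s_c = 17 × 27.9 × 1.3 = 616.59 kPa
q·N_q = 12.18 × 16.4 = 199.75 kPa
0.5·γ·B·N_γ·s_γ = 0.5 × 20.3 × 1.6 × 19.3 × 0.8 = 250.75 kPa
q_ult = 616.59 + 199.75 + 250.75 = 1067.1 kPa.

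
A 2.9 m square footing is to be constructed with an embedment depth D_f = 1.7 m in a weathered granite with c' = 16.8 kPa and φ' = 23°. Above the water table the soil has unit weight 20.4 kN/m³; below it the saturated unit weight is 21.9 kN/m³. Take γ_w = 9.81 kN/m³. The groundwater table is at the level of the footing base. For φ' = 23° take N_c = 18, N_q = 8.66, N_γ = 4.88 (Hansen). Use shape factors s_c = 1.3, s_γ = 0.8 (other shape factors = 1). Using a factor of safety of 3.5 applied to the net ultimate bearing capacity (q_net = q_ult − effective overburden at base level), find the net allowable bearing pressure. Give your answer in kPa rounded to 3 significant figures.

q_all(net) ≈ 208 kPa

Effective surcharge at the founding depth q = γ·D_f = 20.4 × 1.7 = 34.68 kPa.
The water table coincides with the base, so in the self-weight term γ → γ' = 12.09 kN/m³.
q_ult = c·N_c·s_c + q·N_q + 0.5·γ·B·N_γ·s_γ
     = 16.8 × 18 × 1.3 + 34.68 × 8.66 + 0.5 × 12.09 × 2.9 × 4.88 × 0.8
     = 393.12 + 300.33 + 68.439 = 761.89 kPa.
Net ultimate: q_net = 761.89 − 34.68 = 727.21 kPa.
q_all(net) = 727.21 / 3.5 = 207.77 kPa.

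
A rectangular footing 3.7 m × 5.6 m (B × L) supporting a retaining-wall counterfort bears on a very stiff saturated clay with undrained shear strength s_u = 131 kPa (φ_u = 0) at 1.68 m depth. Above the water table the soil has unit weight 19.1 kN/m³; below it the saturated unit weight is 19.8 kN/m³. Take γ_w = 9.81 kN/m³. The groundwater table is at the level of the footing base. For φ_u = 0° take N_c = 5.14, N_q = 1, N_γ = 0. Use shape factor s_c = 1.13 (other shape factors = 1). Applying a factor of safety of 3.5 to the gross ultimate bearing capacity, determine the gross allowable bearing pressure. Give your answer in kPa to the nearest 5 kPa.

q_all ≈ 225 kPa

q = γ·D_f = 19.1 × 1.68 = 32.088 kPa.
c·N_c·s_c = 131 × 5.14 × 1.13 = 760.87 kPa
q·N_q = 32.088 × 1 = 32.088 kPa
q_ult = 760.87 + 32.088 = 792.96 kPa.
q_all = q_ult / FS = 792.96 / 3.5 = 226.56 kPa.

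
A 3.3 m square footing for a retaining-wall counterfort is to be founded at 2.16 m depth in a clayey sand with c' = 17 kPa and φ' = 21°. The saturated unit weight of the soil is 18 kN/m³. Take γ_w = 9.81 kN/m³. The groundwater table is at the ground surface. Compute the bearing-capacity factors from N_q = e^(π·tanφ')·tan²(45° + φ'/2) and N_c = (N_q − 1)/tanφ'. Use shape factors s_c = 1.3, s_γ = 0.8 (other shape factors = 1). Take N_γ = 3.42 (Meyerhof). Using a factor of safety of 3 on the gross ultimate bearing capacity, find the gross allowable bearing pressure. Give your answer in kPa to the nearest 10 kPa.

q_all ≈ 170 kPa

N_q = e^(π·tan21°)·tan²(55.5°) = 7.07; N_c = (N_q − 1)/tanφ' = 15.81.
With the water table at the surface the whole profile is submerged: γ' = 18 − 9.81 = 8.19 kN/m³, so q = γ'·D_f = 17.69 kPa; the same γ' applies in the ½γBN_γ term.
q_ult = c·N_c·s_c + q·N_q + 0.5·γ·B·N_γ·s_γ
     = 17 × 15.815 × 1.3 + 17.69 × 7.0708 + 0.5 × 8.19 × 3.3 × 3.42 × 0.8
     = 349.51 + 125.08 + 36.973 = 511.57 kPa.
q_all = 511.57 / 3 = 170.52 kPa.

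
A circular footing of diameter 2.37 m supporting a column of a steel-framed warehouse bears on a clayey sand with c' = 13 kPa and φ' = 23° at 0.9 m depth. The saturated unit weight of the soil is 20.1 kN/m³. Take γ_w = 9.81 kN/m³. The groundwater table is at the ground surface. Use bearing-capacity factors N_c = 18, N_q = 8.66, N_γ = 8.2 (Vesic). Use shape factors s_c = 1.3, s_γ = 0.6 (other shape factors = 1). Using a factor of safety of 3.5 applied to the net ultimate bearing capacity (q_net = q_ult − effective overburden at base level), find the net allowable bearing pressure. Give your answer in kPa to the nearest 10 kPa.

q_all(net) ≈ 120 kPa

With the water table at the surface the whole profile is submerged: γ' = 20.1 − 9.81 = 10.29 kN/m³, so q = γ'·D_f = 9.261 kPa; the same γ' applies in the ½γBN_γ term.
q_ult = c·N_c·s_c + q·N_q + 0.5·γ·B·N_γ·s_γ
     = 13 × 18 × 1.3 + 9.261 × 8.66 + 0.5 × 10.29 × 2.37 × 8.2 × 0.6
     = 304.2 + 80.2 + 59.993 = 444.39 kPa.
Net ultimate: q_net = 444.39 − 9.261 = 435.13 kPa.
q_all(net) = 435.13 / 3.5 = 124.32 kPa.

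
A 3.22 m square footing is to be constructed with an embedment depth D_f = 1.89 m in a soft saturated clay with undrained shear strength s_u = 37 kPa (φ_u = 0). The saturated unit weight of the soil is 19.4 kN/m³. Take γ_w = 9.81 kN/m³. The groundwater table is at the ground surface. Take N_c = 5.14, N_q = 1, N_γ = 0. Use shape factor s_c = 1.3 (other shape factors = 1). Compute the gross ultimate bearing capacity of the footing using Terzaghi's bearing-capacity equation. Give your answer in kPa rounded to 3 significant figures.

With the water table at the surface the whole profile is submerged: γ' = 19.4 − 9.81 = 9.59 kN/m³, so q = γ'·D_f = 18.125 kPa.
q_ult = c·N_c·s_c + q·N_q
     = 37 × 5.14 × 1.3 + 18.125 × 1
     = 247.23 + 18.125 = 265.36 kPa.

q_ult ≈ 265 kPa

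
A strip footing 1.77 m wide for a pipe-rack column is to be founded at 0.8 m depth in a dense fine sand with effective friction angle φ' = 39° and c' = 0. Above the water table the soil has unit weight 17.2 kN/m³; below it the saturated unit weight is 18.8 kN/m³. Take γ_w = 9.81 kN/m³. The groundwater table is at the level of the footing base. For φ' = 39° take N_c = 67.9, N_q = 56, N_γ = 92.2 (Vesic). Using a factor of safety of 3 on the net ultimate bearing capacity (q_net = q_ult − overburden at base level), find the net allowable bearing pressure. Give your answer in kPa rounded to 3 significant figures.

Overburden at base level: q = 17.2 × 0.8 = 13.76 kPa.
Below the base the soil is submerged, so the ½γBN_γ term uses γ' = 18.8 − 9.81 = 8.99 kN/m³.
Surcharge term q·N_q = 13.76 × 56 = 770.56 kPa; self-weight term 0.5·γ·B·N_γ = 0.5 × 8.99 × 1.77 × 92.2 = 733.56 kPa.
q_ult = 770.56 + 733.56 = 1504.1 kPa.
q_net = 1504.1 − 13.76 = 1490.4 kPa.
q_all(net) = 1490.4 / 3 = 496.79 kPa.

q_all(net) ≈ 497 kPa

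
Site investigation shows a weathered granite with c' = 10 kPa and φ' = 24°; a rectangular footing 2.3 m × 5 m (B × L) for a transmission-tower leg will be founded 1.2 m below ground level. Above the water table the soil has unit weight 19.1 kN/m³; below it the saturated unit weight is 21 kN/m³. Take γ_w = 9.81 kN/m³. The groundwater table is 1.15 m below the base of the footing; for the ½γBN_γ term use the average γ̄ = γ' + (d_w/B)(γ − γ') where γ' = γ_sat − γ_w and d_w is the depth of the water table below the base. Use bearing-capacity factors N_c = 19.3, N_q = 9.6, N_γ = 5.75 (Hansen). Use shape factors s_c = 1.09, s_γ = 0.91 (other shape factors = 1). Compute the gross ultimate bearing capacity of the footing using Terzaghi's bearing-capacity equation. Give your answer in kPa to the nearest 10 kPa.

q = γ·D_f = 19.1 × 1.2 = 22.92 kPa.
γ' = 11.19 kN/m³; averaging over the depth B below the base, γ̄ = γ' + (d_w/B)(γ − γ') = 15.145 kN/m³.
c·N_c·s_c = 10 × 19.3 × 1.09 = 210.37 kPa
q·N_q = 22.92 × 9.6 = 220.03 kPa
0.5·γ·B·N_γ·s_γ = 0.5 × 15.145 × 2.3 × 5.75 × 0.91 = 91.133 kPa
q_ult = 210.37 + 220.03 + 91.133 = 521.54 kPa.

q_ult ≈ 520 kPa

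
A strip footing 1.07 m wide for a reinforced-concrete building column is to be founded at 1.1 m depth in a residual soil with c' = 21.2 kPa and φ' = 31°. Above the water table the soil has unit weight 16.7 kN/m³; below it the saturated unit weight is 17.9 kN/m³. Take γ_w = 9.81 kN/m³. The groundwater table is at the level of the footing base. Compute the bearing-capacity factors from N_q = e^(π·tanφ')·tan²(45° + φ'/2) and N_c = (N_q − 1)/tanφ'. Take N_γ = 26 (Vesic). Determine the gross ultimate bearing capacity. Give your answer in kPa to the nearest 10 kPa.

tan31° = 0.6009, so N_q = e^(π×0.6009)·tan²(60.5°) = 6.604 × 3.124 = 20.63.
N_c = (20.63 − 1)/tan31° = 32.67.
Overburden at base level: q = 16.7 × 1.1 = 18.37 kPa.
Below the base the soil is submerged, so the ½γBN_γ term uses γ' = 17.9 − 9.81 = 8.09 kN/m³.
Cohesion term c·N_c = 21.2 × 32.671 = 692.63 kPa; surcharge term q·N_q = 18.37 × 20.631 = 378.99 kPa; self-weight term 0.5·γ·B·N_γ = 0.5 × 8.09 × 1.07 × 26 = 112.53 kPa.
q_ult = 692.63 + 378.99 + 112.53 = 1184.1 kPa.

q_ult ≈ 1180 kPa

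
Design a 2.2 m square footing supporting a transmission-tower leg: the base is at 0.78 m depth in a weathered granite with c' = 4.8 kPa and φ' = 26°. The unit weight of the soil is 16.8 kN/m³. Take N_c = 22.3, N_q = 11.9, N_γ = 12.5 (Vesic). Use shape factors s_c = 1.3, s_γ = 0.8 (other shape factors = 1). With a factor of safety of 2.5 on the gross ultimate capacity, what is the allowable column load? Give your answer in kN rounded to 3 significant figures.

Overburden at base level: q = 16.8 × 0.78 = 13.104 kPa.
Cohesion term c·N_c·s_c = 4.8 × 22.3 × 1.3 = 139.15 kPa; surcharge term q·N_q = 13.104 × 11.9 = 155.94 kPa; self-weight term 0.5·γ·B·N_γ·s_γ = 0.5 × 16.8 × 2.2 × 12.5 × 0.8 = 184.8 kPa.
q_ult = 139.15 + 155.94 + 184.8 = 479.89 kPa.
Gross allowable pressure q_all = 479.89 / 2.5 = 191.96 kPa.
Footing area = 4.84 m², so allowable column load = 191.96 × 4.84 = 929.07 kN.

P_all ≈ 929 kN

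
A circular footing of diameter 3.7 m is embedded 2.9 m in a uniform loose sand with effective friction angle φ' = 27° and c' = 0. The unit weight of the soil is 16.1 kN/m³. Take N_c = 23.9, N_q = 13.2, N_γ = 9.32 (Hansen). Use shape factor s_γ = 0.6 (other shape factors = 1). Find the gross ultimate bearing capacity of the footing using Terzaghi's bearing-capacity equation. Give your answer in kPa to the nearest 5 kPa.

q_ult ≈ 785 kPa

Effective surcharge at the founding depth q = γ·D_f = 16.1 × 2.9 = 46.69 kPa.
q_ult = q·N_q + 0.5·γ·B·N_γ·s_γ
     = 46.69 × 13.2 + 0.5 × 16.1 × 3.7 × 9.32 × 0.6
     = 616.31 + 166.56 = 782.87 kPa.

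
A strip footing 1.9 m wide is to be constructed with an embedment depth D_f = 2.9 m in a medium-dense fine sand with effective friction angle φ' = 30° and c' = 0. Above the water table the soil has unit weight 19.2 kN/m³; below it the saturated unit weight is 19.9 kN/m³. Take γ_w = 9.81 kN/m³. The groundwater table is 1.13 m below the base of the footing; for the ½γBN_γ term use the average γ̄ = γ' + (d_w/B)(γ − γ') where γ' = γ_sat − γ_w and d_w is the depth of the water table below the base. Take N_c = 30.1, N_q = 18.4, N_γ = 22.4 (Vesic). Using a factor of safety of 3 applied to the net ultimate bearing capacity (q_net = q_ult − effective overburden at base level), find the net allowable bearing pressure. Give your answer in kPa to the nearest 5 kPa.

q = γ·D_f = 19.2 × 2.9 = 55.68 kPa.
γ' = 10.09 kN/m³; averaging over the depth B below the base, γ̄ = γ' + (d_w/B)(γ − γ') = 15.508 kN/m³.
q·N_q = 55.68 × 18.4 = 1024.5 kPa
0.5·γ·B·N_γ = 0.5 × 15.508 × 1.9 × 22.4 = 330.01 kPa
q_ult = 1024.5 + 330.01 = 1354.5 kPa.
Net ultimate: q_net = 1354.5 − 55.68 = 1298.8 kPa.
q_all(net) = 1298.8 / 3 = 432.95 kPa.

q_all(net) ≈ 435 kPa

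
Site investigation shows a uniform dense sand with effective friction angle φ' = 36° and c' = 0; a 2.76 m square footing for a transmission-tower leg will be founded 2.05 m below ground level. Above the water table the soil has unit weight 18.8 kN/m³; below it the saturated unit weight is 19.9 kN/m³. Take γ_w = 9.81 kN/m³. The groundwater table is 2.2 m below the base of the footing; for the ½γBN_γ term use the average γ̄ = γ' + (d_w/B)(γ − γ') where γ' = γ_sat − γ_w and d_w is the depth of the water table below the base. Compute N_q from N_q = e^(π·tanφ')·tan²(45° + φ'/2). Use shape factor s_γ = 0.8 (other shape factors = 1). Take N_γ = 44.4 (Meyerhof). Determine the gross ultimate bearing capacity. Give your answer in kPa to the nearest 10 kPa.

q_ult ≈ 2290 kPa

tan36° = 0.7265, so N_q = e^(π×0.7265)·tan²(63°) = 9.801 × 3.852 = 37.75.
Effective surcharge at the founding depth q = γ·D_f = 18.8 × 2.05 = 38.54 kPa.
With d_w = 2.2 m < B, γ̄ = 10.09 + (2.2/2.76) × (18.8 − 10.09) = 17.033 kN/m³.
q_ult = q·N_q + 0.5·γ·B·N_γ·s_γ
     = 38.54 × 37.752 + 0.5 × 17.033 × 2.76 × 44.4 × 0.8
     = 1455 + 834.9 = 2289.9 kPa.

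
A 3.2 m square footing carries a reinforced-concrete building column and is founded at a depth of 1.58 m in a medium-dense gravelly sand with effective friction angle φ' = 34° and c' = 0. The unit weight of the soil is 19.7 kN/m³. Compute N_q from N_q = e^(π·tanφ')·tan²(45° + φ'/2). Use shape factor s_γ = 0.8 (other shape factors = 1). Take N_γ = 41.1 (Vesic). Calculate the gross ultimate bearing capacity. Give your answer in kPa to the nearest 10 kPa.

tan34° = 0.6745, so N_q = e^(π×0.6745)·tan²(62°) = 8.323 × 3.537 = 29.44.
Overburden at base level: q = 19.7 × 1.58 = 31.126 kPa.
Surcharge term q·N_q = 31.126 × 29.44 = 916.34 kPa; self-weight term 0.5·γ·B·N_γ·s_γ = 0.5 × 19.7 × 3.2 × 41.1 × 0.8 = 1036.4 kPa.
q_ult = 916.34 + 1036.4 = 1952.7 kPa.

q_ult ≈ 1950 kPa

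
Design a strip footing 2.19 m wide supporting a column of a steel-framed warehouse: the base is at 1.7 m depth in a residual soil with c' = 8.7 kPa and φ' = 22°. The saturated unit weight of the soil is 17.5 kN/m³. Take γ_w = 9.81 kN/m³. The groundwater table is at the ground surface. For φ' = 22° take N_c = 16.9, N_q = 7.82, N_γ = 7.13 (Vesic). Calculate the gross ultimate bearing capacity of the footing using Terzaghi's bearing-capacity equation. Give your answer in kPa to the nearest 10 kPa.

q_ult ≈ 310 kPa

With the water table at the surface the whole profile is submerged: γ' = 17.5 − 9.81 = 7.69 kN/m³, so q = γ'·D_f = 13.073 kPa; the same γ' applies in the ½γBN_γ term.
q_ult = c·N_c + q·N_q + 0.5·γ·B·N_γ
     = 8.7 × 16.9 + 13.073 × 7.82 + 0.5 × 7.69 × 2.19 × 7.13
     = 147.03 + 102.23 + 60.039 = 309.3 kPa.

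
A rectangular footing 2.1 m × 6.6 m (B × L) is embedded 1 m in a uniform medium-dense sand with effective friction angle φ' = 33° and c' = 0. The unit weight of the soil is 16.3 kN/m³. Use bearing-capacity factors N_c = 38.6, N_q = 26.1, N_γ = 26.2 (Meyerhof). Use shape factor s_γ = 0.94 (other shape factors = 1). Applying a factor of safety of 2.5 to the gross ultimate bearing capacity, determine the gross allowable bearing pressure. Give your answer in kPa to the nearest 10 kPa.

Effective surcharge at the founding depth q = γ·D_f = 16.3 × 1 = 16.3 kPa.
q_ult = q·N_q + 0.5·γ·B·N_γ·s_γ
     = 16.3 × 26.1 + 0.5 × 16.3 × 2.1 × 26.2 × 0.94
     = 425.43 + 421.51 = 846.94 kPa.
q_all = q_ult / FS = 846.94 / 2.5 = 338.78 kPa.

q_all ≈ 340 kPa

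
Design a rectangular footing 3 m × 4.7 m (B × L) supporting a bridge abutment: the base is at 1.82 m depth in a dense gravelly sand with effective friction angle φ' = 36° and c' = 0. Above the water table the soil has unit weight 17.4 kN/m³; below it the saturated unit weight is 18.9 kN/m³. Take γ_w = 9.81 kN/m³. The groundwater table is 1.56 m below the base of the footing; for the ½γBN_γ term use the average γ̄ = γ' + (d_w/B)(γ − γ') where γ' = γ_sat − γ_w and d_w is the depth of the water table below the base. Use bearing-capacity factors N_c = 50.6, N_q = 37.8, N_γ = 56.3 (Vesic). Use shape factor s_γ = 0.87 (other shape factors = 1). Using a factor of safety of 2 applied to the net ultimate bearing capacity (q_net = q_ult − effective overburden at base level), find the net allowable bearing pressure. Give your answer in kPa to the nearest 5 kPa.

Overburden at base level: q = 17.4 × 1.82 = 31.668 kPa.
The water table is 1.56 m below the base (< B = 3 m), so the ½γBN_γ term uses γ̄ = γ' + (d_w/B)(γ − γ') = 9.09 + (1.56/3)(17.4 − 9.09) = 13.411 kN/m³.
Surcharge term q·N_q = 31.668 × 37.8 = 1197.1 kPa; self-weight term 0.5·γ·B·N_γ·s_γ = 0.5 × 13.411 × 3 × 56.3 × 0.87 = 985.34 kPa.
q_ult = 1197.1 + 985.34 = 2182.4 kPa.
Net ultimate: q_net = 2182.4 − 31.668 = 2150.7 kPa.
q_all(net) = 2150.7 / 2 = 1075.4 kPa.

q_all(net) ≈ 1075 kPa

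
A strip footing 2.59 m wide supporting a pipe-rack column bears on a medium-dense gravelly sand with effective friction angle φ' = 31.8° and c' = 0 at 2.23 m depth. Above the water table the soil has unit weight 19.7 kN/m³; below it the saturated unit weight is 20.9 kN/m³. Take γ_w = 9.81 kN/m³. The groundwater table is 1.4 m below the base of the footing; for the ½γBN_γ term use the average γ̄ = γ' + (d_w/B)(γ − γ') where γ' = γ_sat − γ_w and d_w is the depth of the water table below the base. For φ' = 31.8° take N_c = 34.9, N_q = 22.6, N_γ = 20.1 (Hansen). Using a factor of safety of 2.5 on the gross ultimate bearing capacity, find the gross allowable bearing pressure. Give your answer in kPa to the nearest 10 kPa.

q = γ·D_f = 19.7 × 2.23 = 43.931 kPa.
γ' = 11.09 kN/m³; averaging over the depth B below the base, γ̄ = γ' + (d_w/B)(γ − γ') = 15.744 kN/m³.
q·N_q = 43.931 × 22.6 = 992.84 kPa
0.5·γ·B·N_γ = 0.5 × 15.744 × 2.59 × 20.1 = 409.81 kPa
q_ult = 992.84 + 409.81 = 1402.7 kPa.
q_all = 1402.7 / 2.5 = 561.06 kPa.

q_all ≈ 560 kPa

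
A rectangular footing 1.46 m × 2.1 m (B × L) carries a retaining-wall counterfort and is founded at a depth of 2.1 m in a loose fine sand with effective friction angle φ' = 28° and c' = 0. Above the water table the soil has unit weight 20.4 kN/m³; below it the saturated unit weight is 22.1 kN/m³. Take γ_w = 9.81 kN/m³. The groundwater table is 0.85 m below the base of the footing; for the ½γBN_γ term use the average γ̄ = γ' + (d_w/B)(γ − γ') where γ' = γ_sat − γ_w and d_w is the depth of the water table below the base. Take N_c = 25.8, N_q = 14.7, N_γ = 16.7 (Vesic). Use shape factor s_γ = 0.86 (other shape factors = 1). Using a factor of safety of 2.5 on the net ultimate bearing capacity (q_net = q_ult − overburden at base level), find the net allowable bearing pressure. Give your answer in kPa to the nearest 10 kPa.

q_all(net) ≈ 310 kPa

q = γ·D_f = 20.4 × 2.1 = 42.84 kPa.
γ' = 12.29 kN/m³; averaging over the depth B below the base, γ̄ = γ' + (d_w/B)(γ − γ') = 17.012 kN/m³.
q·N_q = 42.84 × 14.7 = 629.75 kPa
0.5·γ·B·N_γ·s_γ = 0.5 × 17.012 × 1.46 × 16.7 × 0.86 = 178.35 kPa
q_ult = 629.75 + 178.35 = 808.1 kPa.
q_net = 808.1 − 42.84 = 765.26 kPa.
q_all(net) = 765.26 / 2.5 = 306.1 kPa.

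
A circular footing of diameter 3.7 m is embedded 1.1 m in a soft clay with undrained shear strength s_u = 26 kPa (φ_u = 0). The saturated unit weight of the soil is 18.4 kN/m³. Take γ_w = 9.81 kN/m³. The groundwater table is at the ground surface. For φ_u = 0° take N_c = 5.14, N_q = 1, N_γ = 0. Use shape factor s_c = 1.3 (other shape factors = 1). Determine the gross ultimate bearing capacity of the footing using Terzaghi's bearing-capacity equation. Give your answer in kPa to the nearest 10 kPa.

q_ult ≈ 180 kPa

With the water table at the surface the whole profile is submerged: γ' = 18.4 − 9.81 = 8.59 kN/m³, so q = γ'·D_f = 9.449 kPa.
q_ult = c·N_c·s_c + q·N_q
     = 26 × 5.14 × 1.3 + 9.449 × 1
     = 173.73 + 9.449 = 183.18 kPa.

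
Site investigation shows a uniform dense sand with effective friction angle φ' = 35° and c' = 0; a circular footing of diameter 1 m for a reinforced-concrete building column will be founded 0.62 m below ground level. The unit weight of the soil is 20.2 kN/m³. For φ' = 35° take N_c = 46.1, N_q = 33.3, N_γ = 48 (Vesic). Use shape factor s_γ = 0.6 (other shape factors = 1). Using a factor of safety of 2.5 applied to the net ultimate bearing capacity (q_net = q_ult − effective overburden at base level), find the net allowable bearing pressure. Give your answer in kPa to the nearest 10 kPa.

q_all(net) ≈ 280 kPa

Effective surcharge at the founding depth q = γ·D_f = 20.2 × 0.62 = 12.524 kPa.
q_ult = q·N_q + 0.5·γ·B·N_γ·s_γ
     = 12.524 × 33.3 + 0.5 × 20.2 × 1 × 48 × 0.6
     = 417.05 + 290.88 = 707.93 kPa.
Net ultimate: q_net = 707.93 − 12.524 = 695.41 kPa.
q_all(net) = 695.41 / 2.5 = 278.16 kPa.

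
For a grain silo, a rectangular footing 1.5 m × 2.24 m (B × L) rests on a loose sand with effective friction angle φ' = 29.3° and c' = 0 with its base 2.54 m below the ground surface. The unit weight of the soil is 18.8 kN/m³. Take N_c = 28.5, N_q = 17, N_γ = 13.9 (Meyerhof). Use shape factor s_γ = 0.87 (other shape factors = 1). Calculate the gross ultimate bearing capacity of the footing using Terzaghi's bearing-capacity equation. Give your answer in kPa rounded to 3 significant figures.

q = γ·D_f = 18.8 × 2.54 = 47.752 kPa.
q·N_q = 47.752 × 17 = 811.78 kPa
0.5·γ·B·N_γ·s_γ = 0.5 × 18.8 × 1.5 × 13.9 × 0.87 = 170.51 kPa
q_ult = 811.78 + 170.51 = 982.3 kPa.

q_ult ≈ 982 kPa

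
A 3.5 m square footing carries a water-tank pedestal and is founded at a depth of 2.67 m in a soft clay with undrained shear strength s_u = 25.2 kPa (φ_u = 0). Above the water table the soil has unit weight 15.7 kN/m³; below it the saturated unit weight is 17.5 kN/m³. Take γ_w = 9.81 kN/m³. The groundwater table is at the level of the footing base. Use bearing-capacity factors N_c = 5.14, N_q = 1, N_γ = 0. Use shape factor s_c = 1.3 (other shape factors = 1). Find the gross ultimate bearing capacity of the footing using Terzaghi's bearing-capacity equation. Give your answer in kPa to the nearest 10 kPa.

q = γ·D_f = 15.7 × 2.67 = 41.919 kPa.
c·N_c·s_c = 25.2 × 5.14 × 1.3 = 168.39 kPa
q·N_q = 41.919 × 1 = 41.919 kPa
q_ult = 168.39 + 41.919 = 210.31 kPa.

q_ult ≈ 210 kPa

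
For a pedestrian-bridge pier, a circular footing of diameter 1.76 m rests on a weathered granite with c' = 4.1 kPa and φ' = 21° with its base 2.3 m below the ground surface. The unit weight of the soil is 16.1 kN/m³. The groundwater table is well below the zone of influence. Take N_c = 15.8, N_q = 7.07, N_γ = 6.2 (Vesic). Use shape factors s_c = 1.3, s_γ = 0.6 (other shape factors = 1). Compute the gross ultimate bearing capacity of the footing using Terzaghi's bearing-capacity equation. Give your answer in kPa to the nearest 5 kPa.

Effective surcharge at the founding depth q = γ·D_f = 16.1 × 2.3 = 37.03 kPa.
q_ult = c·N_c·s_c + q·N_q + 0.5·γ·B·N_γ·s_γ
     = 4.1 × 15.8 × 1.3 + 37.03 × 7.07 + 0.5 × 16.1 × 1.76 × 6.2 × 0.6
     = 84.214 + 261.8 + 52.705 = 398.72 kPa.

q_ult ≈ 400 kPa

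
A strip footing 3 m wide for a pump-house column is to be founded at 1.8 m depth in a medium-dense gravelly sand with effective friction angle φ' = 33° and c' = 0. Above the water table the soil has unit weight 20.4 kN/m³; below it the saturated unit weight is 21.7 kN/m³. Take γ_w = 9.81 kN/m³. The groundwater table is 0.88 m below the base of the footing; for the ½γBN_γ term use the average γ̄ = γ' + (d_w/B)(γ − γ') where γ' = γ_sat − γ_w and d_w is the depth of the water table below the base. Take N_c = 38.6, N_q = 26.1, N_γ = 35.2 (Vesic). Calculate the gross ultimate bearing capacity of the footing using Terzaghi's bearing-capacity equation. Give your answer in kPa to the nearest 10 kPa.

q = γ·D_f = 20.4 × 1.8 = 36.72 kPa.
γ' = 11.89 kN/m³; averaging over the depth B below the base, γ̄ = γ' + (d_w/B)(γ − γ') = 14.386 kN/m³.
q·N_q = 36.72 × 26.1 = 958.39 kPa
0.5·γ·B·N_γ = 0.5 × 14.386 × 3 × 35.2 = 759.59 kPa
q_ult = 958.39 + 759.59 = 1718 kPa.

q_ult ≈ 1720 kPa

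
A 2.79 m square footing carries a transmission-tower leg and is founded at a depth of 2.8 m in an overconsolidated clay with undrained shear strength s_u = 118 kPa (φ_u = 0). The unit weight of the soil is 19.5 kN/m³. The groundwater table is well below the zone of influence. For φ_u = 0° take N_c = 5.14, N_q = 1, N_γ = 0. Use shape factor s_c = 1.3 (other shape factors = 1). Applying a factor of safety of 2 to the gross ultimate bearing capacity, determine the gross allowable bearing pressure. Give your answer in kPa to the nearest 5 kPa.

q_all ≈ 420 kPa

Effective surcharge at the founding depth q = γ·D_f = 19.5 × 2.8 = 54.6 kPa.
q_ult = c·N_c·s_c + q·N_q
     = 118 × 5.14 × 1.3 + 54.6 × 1
     = 788.48 + 54.6 = 843.08 kPa.
q_all = q_ult / FS = 843.08 / 2 = 421.54 kPa.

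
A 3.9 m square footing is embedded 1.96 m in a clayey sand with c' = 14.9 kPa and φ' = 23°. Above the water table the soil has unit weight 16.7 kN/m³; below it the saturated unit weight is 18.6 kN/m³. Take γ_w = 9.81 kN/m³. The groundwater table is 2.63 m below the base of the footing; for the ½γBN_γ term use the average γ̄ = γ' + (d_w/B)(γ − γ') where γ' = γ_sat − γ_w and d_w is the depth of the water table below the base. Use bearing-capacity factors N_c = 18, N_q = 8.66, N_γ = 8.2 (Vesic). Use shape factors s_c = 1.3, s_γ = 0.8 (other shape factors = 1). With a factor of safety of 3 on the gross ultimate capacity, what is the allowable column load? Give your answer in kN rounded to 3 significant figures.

Overburden at base level: q = 16.7 × 1.96 = 32.732 kPa.
The water table is 2.63 m below the base (< B = 3.9 m), so the ½γBN_γ term uses γ̄ = γ' + (d_w/B)(γ − γ') = 8.79 + (2.63/3.9)(16.7 − 8.79) = 14.124 kN/m³.
Cohesion term c·N_c·s_c = 14.9 × 18 × 1.3 = 348.66 kPa; surcharge term q·N_q = 32.732 × 8.66 = 283.46 kPa; self-weight term 0.5·γ·B·N_γ·s_γ = 0.5 × 14.124 × 3.9 × 8.2 × 0.8 = 180.68 kPa.
q_ult = 348.66 + 283.46 + 180.68 = 812.8 kPa.
Gross allowable pressure q_all = 812.8 / 3 = 270.93 kPa.
Footing area = 15.21 m², so allowable column load = 270.93 × 15.21 = 4120.9 kN.

P_all ≈ 4120 kN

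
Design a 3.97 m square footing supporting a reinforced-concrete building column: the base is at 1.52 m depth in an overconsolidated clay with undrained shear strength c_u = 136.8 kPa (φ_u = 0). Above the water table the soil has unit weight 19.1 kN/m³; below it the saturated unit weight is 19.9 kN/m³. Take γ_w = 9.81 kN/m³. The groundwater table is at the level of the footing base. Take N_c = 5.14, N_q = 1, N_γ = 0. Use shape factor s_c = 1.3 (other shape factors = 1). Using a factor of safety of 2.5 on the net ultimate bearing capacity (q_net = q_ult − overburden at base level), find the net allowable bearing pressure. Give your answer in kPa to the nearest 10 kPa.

q_all(net) ≈ 370 kPa

q = γ·D_f = 19.1 × 1.52 = 29.032 kPa.
c·N_c·s_c = 136.8 × 5.14 × 1.3 = 914.1 kPa
q·N_q = 29.032 × 1 = 29.032 kPa
q_ult = 914.1 + 29.032 = 943.13 kPa.
q_net = 943.13 − 29.032 = 914.1 kPa.
q_all(net) = 914.1 / 2.5 = 365.64 kPa.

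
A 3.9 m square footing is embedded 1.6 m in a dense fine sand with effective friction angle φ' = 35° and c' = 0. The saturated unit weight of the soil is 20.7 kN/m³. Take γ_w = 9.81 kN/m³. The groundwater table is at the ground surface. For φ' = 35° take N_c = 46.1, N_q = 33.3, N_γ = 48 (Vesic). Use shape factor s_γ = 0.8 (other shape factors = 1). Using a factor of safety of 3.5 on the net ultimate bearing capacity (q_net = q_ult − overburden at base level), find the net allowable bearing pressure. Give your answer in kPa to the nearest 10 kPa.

With the water table at the surface the whole profile is submerged: γ' = 20.7 − 9.81 = 10.89 kN/m³, so q = γ'·D_f = 17.424 kPa; the same γ' applies in the ½γBN_γ term.
q_ult = q·N_q + 0.5·γ·B·N_γ·s_γ
     = 17.424 × 33.3 + 0.5 × 10.89 × 3.9 × 48 × 0.8
     = 580.22 + 815.44 = 1395.7 kPa.
q_net = 1395.7 − 17.424 = 1378.2 kPa.
q_all(net) = 1378.2 / 3.5 = 393.78 kPa.

q_all(net) ≈ 390 kPa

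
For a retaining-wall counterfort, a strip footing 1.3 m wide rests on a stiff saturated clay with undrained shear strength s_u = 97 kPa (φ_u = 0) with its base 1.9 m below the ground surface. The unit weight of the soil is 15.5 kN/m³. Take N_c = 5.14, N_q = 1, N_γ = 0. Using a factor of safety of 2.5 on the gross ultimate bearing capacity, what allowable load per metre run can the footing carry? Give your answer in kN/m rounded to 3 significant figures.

q = γ·D_f = 15.5 × 1.9 = 29.45 kPa.
c·N_c = 97 × 5.14 = 498.58 kPa
q·N_q = 29.45 × 1 = 29.45 kPa
q_ult = 498.58 + 29.45 = 528.03 kPa.
Gross allowable pressure q_all = 528.03 / 2.5 = 211.21 kPa.
Allowable wall load = q_all × B = 211.21 × 1.3 = 274.58 kN per metre run.

≈ 275 kN/m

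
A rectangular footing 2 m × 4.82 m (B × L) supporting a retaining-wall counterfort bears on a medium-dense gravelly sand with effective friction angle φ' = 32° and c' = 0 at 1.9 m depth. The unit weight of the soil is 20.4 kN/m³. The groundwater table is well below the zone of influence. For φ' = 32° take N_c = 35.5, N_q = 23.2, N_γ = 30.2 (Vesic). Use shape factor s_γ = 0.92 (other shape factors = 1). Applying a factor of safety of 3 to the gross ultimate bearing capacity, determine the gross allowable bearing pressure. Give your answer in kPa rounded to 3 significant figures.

q_all ≈ 489 kPa

Effective surcharge at the founding depth q = γ·D_f = 20.4 × 1.9 = 38.76 kPa.
q_ult = q·N_q + 0.5·γ·B·N_γ·s_γ
     = 38.76 × 23.2 + 0.5 × 20.4 × 2 × 30.2 × 0.92
     = 899.23 + 566.79 = 1466 kPa.
q_all = q_ult / FS = 1466 / 3 = 488.68 kPa.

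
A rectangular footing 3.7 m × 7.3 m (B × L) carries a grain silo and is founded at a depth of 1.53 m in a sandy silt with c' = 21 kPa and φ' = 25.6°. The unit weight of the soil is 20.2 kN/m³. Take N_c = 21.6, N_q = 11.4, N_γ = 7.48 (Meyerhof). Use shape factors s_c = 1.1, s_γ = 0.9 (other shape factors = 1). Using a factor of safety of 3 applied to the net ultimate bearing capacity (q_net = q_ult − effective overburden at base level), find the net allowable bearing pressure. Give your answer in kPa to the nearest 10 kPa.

Effective surcharge at the founding depth q = γ·D_f = 20.2 × 1.53 = 30.906 kPa.
q_ult = c·N_c·s_c + q·N_q + 0.5·γ·B·N_γ·s_γ
     = 21 × 21.6 × 1.1 + 30.906 × 11.4 + 0.5 × 20.2 × 3.7 × 7.48 × 0.9
     = 498.96 + 352.33 + 251.57 = 1102.9 kPa.
Net ultimate: q_net = 1102.9 − 30.906 = 1072 kPa.
q_all(net) = 1072 / 3 = 357.32 kPa.

q_all(net) ≈ 360 kPa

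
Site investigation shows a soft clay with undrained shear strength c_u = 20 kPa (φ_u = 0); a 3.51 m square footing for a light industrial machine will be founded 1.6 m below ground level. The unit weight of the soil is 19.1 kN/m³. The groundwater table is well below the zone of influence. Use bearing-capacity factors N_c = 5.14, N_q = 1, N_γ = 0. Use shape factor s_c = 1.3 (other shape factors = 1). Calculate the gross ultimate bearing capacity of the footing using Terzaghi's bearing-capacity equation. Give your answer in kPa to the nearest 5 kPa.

q = γ·D_f = 19.1 × 1.6 = 30.56 kPa.
c·N_c·s_c = 20 × 5.14 × 1.3 = 133.64 kPa
q·N_q = 30.56 × 1 = 30.56 kPa
q_ult = 133.64 + 30.56 = 164.2 kPa.

q_ult ≈ 165 kPa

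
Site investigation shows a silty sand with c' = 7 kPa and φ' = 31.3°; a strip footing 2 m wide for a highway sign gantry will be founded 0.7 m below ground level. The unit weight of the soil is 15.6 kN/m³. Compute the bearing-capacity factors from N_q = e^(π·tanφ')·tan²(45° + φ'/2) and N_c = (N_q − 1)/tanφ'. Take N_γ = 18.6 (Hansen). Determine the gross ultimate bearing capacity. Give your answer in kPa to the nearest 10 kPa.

tan31.3° = 0.608, so N_q = e^(π×0.608)·tan²(60.65°) = 6.754 × 3.162 = 21.36.
N_c = (21.36 − 1)/tan31.3° = 33.48.
q = γ·D_f = 15.6 × 0.7 = 10.92 kPa.
c·N_c = 7 × 33.485 = 234.39 kPa
q·N_q = 10.92 × 21.359 = 233.24 kPa
0.5·γ·B·N_γ = 0.5 × 15.6 × 2 × 18.6 = 290.16 kPa
q_ult = 234.39 + 233.24 + 290.16 = 757.8 kPa.

q_ult ≈ 760 kPa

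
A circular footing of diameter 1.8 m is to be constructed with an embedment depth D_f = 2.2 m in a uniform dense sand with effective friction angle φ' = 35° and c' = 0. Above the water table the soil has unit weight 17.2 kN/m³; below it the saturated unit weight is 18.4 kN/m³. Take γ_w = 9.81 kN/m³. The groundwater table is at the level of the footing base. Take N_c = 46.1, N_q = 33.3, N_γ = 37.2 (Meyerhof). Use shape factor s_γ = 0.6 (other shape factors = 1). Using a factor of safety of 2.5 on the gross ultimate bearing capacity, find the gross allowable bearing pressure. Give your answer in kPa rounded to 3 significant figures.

q_all ≈ 573 kPa

Effective surcharge at the founding depth q = γ·D_f = 17.2 × 2.2 = 37.84 kPa.
The water table coincides with the base, so in the self-weight term γ → γ' = 8.59 kN/m³.
q_ult = q·N_q + 0.5·γ·B·N_γ·s_γ
     = 37.84 × 33.3 + 0.5 × 8.59 × 1.8 × 37.2 × 0.6
     = 1260.1 + 172.56 = 1432.6 kPa.
q_all = 1432.6 / 2.5 = 573.05 kPa.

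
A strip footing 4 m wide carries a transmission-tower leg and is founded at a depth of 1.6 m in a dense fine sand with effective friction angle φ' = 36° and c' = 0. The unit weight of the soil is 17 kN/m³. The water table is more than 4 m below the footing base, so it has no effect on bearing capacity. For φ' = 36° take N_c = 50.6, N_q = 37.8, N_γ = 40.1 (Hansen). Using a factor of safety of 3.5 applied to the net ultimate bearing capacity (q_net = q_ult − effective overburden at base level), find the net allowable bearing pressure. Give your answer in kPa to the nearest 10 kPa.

q_all(net) ≈ 680 kPa

Overburden at base level: q = 17 × 1.6 = 27.2 kPa.
Surcharge term q·N_q = 27.2 × 37.8 = 1028.2 kPa; self-weight term 0.5·γ·B·N_γ = 0.5 × 17 × 4 × 40.1 = 1363.4 kPa.
q_ult = 1028.2 + 1363.4 = 2391.6 kPa.
Net ultimate: q_net = 2391.6 − 27.2 = 2364.4 kPa.
q_all(net) = 2364.4 / 3.5 = 675.53 kPa.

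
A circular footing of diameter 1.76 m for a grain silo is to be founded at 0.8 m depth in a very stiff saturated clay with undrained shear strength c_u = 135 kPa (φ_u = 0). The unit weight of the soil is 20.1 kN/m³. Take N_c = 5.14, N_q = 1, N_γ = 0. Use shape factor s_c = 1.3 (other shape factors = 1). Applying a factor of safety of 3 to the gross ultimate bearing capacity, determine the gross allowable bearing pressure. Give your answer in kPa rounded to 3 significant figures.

q_all ≈ 306 kPa

Overburden at base level: q = 20.1 × 0.8 = 16.08 kPa.
Cohesion term c·N_c·s_c = 135 × 5.14 × 1.3 = 902.07 kPa; surcharge term q·N_q = 16.08 × 1 = 16.08 kPa.
q_ult = 902.07 + 16.08 = 918.15 kPa.
q_all = q_ult / FS = 918.15 / 3 = 306.05 kPa.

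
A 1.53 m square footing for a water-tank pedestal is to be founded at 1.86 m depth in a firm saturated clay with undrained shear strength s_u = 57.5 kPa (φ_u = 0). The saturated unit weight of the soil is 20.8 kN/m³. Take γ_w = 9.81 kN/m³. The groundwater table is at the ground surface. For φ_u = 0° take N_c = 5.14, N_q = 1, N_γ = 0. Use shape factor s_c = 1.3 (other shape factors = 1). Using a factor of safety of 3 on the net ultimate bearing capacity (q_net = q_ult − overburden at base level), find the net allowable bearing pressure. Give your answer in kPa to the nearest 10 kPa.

γ' = 20.8 − 9.81 = 10.99 kN/m³ (submerged throughout). q = 10.99 × 1.86 = 20.441 kPa.
c·N_c·s_c = 57.5 × 5.14 × 1.3 = 384.21 kPa
q·N_q = 20.441 × 1 = 20.441 kPa
q_ult = 384.21 + 20.441 = 404.66 kPa.
q_net = 404.66 − 20.441 = 384.21 kPa.
q_all(net) = 384.21 / 3 = 128.07 kPa.

q_all(net) ≈ 130 kPa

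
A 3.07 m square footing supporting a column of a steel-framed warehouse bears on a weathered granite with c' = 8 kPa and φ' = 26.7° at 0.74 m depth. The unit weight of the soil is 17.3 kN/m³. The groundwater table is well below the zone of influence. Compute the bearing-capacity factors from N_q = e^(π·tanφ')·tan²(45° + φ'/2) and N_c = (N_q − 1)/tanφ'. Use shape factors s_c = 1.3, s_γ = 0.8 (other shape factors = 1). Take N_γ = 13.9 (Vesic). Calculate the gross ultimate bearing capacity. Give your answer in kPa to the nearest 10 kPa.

tan26.7° = 0.5029, so N_q = e^(π×0.5029)·tan²(58.35°) = 4.855 × 2.632 = 12.78.
N_c = (12.78 − 1)/tan26.7° = 23.42.
Overburden at base level: q = 17.3 × 0.74 = 12.802 kPa.
Cohesion term c·N_c·s_c = 8 × 23.419 × 1.3 = 243.55 kPa; surcharge term q·N_q = 12.802 × 12.778 = 163.59 kPa; self-weight term 0.5·γ·B·N_γ·s_γ = 0.5 × 17.3 × 3.07 × 13.9 × 0.8 = 295.3 kPa.
q_ult = 243.55 + 163.59 + 295.3 = 702.44 kPa.

q_ult ≈ 700 kPa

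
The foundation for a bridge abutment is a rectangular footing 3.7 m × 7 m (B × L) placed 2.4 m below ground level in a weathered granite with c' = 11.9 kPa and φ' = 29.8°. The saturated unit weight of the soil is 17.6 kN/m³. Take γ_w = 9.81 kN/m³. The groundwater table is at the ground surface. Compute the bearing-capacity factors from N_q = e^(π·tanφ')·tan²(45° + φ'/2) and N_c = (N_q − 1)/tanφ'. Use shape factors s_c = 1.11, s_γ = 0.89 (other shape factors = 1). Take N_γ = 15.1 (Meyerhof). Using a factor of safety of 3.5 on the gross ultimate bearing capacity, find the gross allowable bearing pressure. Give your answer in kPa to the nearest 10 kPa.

N_q = e^(π·tan29.8°)·tan²(59.9°) = 17.99; N_c = (N_q − 1)/tanφ' = 29.66.
With the water table at the surface the whole profile is submerged: γ' = 17.6 − 9.81 = 7.79 kN/m³, so q = γ'·D_f = 18.696 kPa; the same γ' applies in the ½γBN_γ term.
q_ult = c·N_c·s_c + q·N_q + 0.5·γ·B·N_γ·s_γ
     = 11.9 × 29.665 × 1.11 + 18.696 × 17.989 + 0.5 × 7.79 × 3.7 × 15.1 × 0.89
     = 391.84 + 336.32 + 193.68 = 921.84 kPa.
q_all = 921.84 / 3.5 = 263.38 kPa.

q_all ≈ 260 kPa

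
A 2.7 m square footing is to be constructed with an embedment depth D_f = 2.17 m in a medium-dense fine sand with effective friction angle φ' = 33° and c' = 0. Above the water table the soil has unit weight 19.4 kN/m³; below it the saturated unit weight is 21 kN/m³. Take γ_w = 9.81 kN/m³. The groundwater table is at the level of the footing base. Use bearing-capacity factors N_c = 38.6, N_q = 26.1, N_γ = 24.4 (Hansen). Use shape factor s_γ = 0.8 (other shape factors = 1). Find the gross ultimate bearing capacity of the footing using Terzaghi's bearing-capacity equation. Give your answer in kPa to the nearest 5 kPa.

q_ult ≈ 1395 kPa

Overburden at base level: q = 19.4 × 2.17 = 42.098 kPa.
Below the base the soil is submerged, so the ½γBN_γ term uses γ' = 21 − 9.81 = 11.19 kN/m³.
Surcharge term q·N_q = 42.098 × 26.1 = 1098.8 kPa; self-weight term 0.5·γ·B·N_γ·s_γ = 0.5 × 11.19 × 2.7 × 24.4 × 0.8 = 294.88 kPa.
q_ult = 1098.8 + 294.88 = 1393.6 kPa.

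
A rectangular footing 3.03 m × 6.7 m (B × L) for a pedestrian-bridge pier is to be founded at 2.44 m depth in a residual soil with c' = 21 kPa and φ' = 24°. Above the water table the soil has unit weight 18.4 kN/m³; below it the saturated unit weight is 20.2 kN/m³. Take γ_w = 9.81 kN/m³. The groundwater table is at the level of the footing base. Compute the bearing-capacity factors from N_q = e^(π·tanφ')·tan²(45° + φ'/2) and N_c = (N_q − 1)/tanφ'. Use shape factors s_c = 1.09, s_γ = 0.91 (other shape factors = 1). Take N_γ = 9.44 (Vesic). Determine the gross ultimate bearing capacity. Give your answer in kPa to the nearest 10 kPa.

q_ult ≈ 1010 kPa

tan24° = 0.4452, so N_q = e^(π×0.4452)·tan²(57°) = 4.05 × 2.371 = 9.6.
N_c = (9.6 − 1)/tan24° = 19.32.
q = γ·D_f = 18.4 × 2.44 = 44.896 kPa.
For the ½γBN_γ term take γ' = 20.2 − 9.81 = 10.39 kN/m³ (soil below base is submerged).
c·N_c·s_c = 21 × 19.324 × 1.09 = 442.32 kPa
q·N_q = 44.896 × 9.6034 = 431.15 kPa
0.5·γ·B·N_γ·s_γ = 0.5 × 10.39 × 3.03 × 9.44 × 0.91 = 135.22 kPa
q_ult = 442.32 + 431.15 + 135.22 = 1008.7 kPa.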